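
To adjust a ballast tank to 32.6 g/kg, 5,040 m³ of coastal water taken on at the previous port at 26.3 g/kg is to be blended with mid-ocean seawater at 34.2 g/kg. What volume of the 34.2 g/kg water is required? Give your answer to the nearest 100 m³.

Salt balance: 5,040×26.3 + V×34.2 = (5,040+V)×32.6
132,552 + 34.2V = 164,304 + 32.6V
31,752 = 1.6V
V = 19,845 m³

19800 m³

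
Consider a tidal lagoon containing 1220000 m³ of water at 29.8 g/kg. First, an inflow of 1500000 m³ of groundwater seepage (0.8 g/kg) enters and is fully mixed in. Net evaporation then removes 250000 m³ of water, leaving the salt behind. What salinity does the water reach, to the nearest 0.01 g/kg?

After mixing: salt = 1,220,000×29.8 + 1,500,000×0.8 = 37,556,000; volume = 2,720,000 m³
After evaporation: salt unchanged = 37,556,000; volume = 2,720,000 − 250,000 = 2,470,000 m³
S = 37,556,000 / 2,470,000 = 15.2049 g/kg

15.20 g/kg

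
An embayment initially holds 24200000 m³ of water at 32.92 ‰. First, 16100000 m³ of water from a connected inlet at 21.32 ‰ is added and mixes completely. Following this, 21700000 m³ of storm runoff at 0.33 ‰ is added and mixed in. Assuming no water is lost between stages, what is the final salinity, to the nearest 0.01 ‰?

Conserving salt mass:
Initial salt = 24,200,000×32.92 = 796,664,000
After stage 1: salt = 796,664,000 + 16,100,000×21.32 = 1,139,916,000; volume = 40,300,000 m³; S = 28.286 ‰
After stage 2: salt = 1,139,916,000 + 21,700,000×0.33 = 1,147,077,000; volume = 62,000,000 m³
S = 1,147,077,000 / 62,000,000 = 18.5012 ‰

18.50 ‰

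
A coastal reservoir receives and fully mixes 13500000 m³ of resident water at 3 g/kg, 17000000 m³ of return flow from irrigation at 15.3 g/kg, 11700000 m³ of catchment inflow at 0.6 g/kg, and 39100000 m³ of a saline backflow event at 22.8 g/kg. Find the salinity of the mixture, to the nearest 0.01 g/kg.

Weighted by volume,
salt = 13,500,000×3 + 17,000,000×15.3 + 11,700,000×0.6 + 39,100,000×22.8 = 40,500,000 + 260,100,000 + 7,020,000 + 891,480,000 = 1,199,100,000
volume = 13,500,000 + 17,000,000 + 11,700,000 + 39,100,000 = 81,300,000 m³
S = 1,199,100,000 / 81,300,000 = 14.7491 g/kg

14.75 g/kg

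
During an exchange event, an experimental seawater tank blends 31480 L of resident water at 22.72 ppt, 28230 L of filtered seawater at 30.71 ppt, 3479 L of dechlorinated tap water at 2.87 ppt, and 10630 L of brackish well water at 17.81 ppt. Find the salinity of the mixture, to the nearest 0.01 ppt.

24.13 ppt

Total salt / total volume:
salt = 31,480×22.72 + 28,230×30.71 + 3,479×2.87 + 10,630×17.81 = 715,225.6 + 866,943.3 + 9,984.73 + 189,320.3 = 1,781,473.93
volume = 31,480 + 28,230 + 3,479 + 10,630 = 73,819 L
S = 1,781,473.93 / 73,819 = 24.133 ppt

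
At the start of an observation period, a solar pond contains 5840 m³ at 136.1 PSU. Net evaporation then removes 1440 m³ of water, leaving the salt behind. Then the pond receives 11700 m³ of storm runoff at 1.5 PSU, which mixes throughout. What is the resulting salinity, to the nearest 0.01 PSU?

50.46 PSU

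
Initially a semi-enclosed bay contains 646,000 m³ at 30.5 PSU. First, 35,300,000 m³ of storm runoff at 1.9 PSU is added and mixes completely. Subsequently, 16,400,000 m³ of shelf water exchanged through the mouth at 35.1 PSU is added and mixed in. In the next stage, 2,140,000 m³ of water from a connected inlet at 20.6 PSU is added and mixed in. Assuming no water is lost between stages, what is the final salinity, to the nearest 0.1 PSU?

13.0 PSU

Weighted by volume,
Initial salt = 646,000×30.5 = 19,703,000
After stage 1: salt = 19,703,000 + 35,300,000×1.9 = 86,773,000; volume = 35,946,000 m³; S = 2.414 PSU
After stage 2: salt = 86,773,000 + 16,400,000×35.1 = 662,413,000; volume = 52,346,000 m³; S = 12.655 PSU
After stage 3: salt = 662,413,000 + 2,140,000×20.6 = 706,497,000; volume = 54,486,000 m³
S = 706,497,000 / 54,486,000 = 12.9666 PSU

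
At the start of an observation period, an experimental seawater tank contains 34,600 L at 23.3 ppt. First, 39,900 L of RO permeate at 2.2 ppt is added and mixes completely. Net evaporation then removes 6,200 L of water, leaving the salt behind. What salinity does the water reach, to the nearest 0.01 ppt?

After mixing: salt = 34,600×23.3 + 39,900×2.2 = 893,960; volume = 74,500 L
After evaporation: salt unchanged = 893,960; volume = 74,500 − 6,200 = 68,300 L
S = 893,960 / 68,300 = 13.0887 ppt

13.09 ppt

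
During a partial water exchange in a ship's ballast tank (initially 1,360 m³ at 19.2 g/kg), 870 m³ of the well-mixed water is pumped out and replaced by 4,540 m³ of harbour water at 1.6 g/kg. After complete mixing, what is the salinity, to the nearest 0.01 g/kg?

3.31 g/kg

Remaining after removal: 490 m³ at 19.2 g/kg (salt = 9,408)
After addition: salt = 9,408 + 4,540×1.6 = 16,672; volume = 5,030 m³
S = 16,672 / 5,030 = 3.3145 g/kg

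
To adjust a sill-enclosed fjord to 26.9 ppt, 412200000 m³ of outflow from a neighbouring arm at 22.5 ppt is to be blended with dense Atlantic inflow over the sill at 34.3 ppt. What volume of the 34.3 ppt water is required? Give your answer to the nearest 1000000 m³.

245000000 m³

Salt balance: 412,200,000×22.5 + V×34.3 = (412,200,000+V)×26.9
9,274,500,000 + 34.3V = 11,088,180,000 + 26.9V
1,813,680,000 = 7.4V
V = 245,091,891.89 m³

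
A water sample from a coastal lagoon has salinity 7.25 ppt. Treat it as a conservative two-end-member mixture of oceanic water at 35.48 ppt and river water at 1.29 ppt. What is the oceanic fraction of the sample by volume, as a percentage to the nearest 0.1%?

17.4%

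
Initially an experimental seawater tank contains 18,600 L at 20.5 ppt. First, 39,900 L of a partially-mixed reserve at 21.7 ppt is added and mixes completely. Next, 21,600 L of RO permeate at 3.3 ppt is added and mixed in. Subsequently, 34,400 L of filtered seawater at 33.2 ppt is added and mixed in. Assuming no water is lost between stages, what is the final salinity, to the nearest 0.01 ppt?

Conserving salt mass:
Initial salt = 18,600×20.5 = 381,300
After stage 1: salt = 381,300 + 39,900×21.7 = 1,247,130; volume = 58,500 L; S = 21.318 ppt
After stage 2: salt = 1,247,130 + 21,600×3.3 = 1,318,410; volume = 80,100 L; S = 16.46 ppt
After stage 3: salt = 1,318,410 + 34,400×33.2 = 2,460,490; volume = 114,500 L
S = 2,460,490 / 114,500 = 21.489 ppt

21.49 ppt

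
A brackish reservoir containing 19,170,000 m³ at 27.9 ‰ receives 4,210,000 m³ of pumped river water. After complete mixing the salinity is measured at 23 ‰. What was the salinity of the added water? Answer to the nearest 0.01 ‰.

Salt balance: 19,170,000×27.9 + 4,210,000×S = 23,380,000×23
534,843,000 + 4,210,000·S = 537,740,000
S = (537,740,000 − 534,843,000) / 4,210,000 = 0.6881 ‰

0.69 ‰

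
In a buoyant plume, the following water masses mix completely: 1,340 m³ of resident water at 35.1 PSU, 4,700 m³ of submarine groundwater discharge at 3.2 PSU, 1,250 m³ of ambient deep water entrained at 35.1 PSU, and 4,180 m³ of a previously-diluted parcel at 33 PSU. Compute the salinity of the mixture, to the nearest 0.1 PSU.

Salt balance:
salt = 1,340×35.1 + 4,700×3.2 + 1,250×35.1 + 4,180×33 = 47,034 + 15,040 + 43,875 + 137,940 = 243,889
volume = 1,340 + 4,700 + 1,250 + 4,180 = 11,470 m³
S = 243,889 / 11,470 = 21.263 PSU

21.3 PSU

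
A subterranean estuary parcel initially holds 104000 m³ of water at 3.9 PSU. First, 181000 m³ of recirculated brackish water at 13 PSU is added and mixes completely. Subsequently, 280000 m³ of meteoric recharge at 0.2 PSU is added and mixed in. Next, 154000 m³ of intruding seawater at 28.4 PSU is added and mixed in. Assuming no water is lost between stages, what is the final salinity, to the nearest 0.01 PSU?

10.00 PSU

By conservation of dissolved salt,
Initial salt = 104,000×3.9 = 405,600
After stage 1: salt = 405,600 + 181,000×13 = 2,758,600; volume = 285,000 m³; S = 9.679 PSU
After stage 2: salt = 2,758,600 + 280,000×0.2 = 2,814,600; volume = 565,000 m³; S = 4.982 PSU
After stage 3: salt = 2,814,600 + 154,000×28.4 = 7,188,200; volume = 719,000 m³
S = 7,188,200 / 719,000 = 9.9975 PSU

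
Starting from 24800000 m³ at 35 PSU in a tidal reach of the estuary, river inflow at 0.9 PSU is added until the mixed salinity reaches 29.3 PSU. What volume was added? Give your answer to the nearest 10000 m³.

Salt balance: 24,800,000×35 + V×0.9 = (24,800,000+V)×29.3
868,000,000 + 0.9V = 726,640,000 + 29.3V
141,360,000 = 28.4V
V = 4,977,464.79 m³

4980000 m³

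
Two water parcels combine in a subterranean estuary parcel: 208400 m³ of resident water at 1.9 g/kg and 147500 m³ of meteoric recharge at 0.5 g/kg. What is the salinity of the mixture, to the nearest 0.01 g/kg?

1.32 g/kg

Mass of salt is conserved:
salt = 208,400×1.9 + 147,500×0.5 = 395,960 + 73,750 = 469,710
volume = 208,400 + 147,500 = 355,900 m³
S = 469,710 / 355,900 = 1.3198 g/kg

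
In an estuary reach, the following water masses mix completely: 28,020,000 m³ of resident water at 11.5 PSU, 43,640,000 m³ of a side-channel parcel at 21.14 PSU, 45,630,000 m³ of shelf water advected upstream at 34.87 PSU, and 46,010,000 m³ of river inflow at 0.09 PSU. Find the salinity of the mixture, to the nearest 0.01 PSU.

17.39 PSU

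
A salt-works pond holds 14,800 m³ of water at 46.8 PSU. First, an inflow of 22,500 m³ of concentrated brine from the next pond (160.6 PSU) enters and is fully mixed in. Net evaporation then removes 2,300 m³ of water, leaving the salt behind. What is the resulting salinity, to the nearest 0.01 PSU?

123.03 PSU

After mixing: salt = 14,800×46.8 + 22,500×160.6 = 4,306,140; volume = 37,300 m³
After evaporation: salt unchanged = 4,306,140; volume = 37,300 − 2,300 = 35,000 m³
S = 4,306,140 / 35,000 = 123.0326 PSU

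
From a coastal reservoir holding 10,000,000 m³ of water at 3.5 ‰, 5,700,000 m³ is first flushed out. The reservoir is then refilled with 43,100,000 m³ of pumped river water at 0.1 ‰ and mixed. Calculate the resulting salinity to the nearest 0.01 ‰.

0.41 ‰

Remaining after removal: 4,300,000 m³ at 3.5 ‰ (salt = 15,050,000)
After addition: salt = 15,050,000 + 43,100,000×0.1 = 19,360,000; volume = 47,400,000 m³
S = 19,360,000 / 47,400,000 = 0.4084 ‰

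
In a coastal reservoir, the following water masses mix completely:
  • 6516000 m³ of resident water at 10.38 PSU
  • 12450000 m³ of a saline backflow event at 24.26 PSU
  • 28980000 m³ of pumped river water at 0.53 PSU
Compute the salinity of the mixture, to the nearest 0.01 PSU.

8.03 PSU

Conserving salt mass:
salt = 6,516,000×10.38 + 12,450,000×24.26 + 28,980,000×0.53 = 67,636,080 + 302,037,000 + 15,359,400 = 385,032,480
volume = 6,516,000 + 12,450,000 + 28,980,000 = 47,946,000 m³
S = 385,032,480 / 47,946,000 = 8.0305 PSU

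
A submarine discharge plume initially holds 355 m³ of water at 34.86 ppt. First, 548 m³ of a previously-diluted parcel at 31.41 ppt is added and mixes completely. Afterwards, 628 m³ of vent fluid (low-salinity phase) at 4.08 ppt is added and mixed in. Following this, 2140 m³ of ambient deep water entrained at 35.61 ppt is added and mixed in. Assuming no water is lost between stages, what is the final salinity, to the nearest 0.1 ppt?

By conservation of dissolved salt,
Initial salt = 355×34.86 = 12,375.3
After stage 1: salt = 12,375.3 + 548×31.41 = 29,587.98; volume = 903 m³; S = 32.766 ppt
After stage 2: salt = 29,587.98 + 628×4.08 = 32,150.22; volume = 1,531 m³; S = 20.999 ppt
After stage 3: salt = 32,150.22 + 2,140×35.61 = 108,355.62; volume = 3,671 m³
S = 108,355.62 / 3,671 = 29.5166 ppt

29.5 ppt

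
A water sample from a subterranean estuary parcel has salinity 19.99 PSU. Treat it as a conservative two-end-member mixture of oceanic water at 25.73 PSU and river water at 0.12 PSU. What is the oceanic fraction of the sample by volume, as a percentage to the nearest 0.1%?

77.6%

Let g be the oceanic fraction. Salt balance per unit volume:
g×25.73 + (1−g)×0.12 = 19.99
g = (19.99 − 0.12) / (25.73 − 0.12) = 19.87/25.61 = 0.7759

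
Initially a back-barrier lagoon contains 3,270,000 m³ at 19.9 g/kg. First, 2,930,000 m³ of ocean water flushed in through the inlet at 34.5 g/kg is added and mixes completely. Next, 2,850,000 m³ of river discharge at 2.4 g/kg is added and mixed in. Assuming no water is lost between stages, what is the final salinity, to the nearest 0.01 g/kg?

By conservation of dissolved salt,
Initial salt = 3,270,000×19.9 = 65,073,000
After stage 1: salt = 65,073,000 + 2,930,000×34.5 = 166,158,000; volume = 6,200,000 m³; S = 26.8 g/kg
After stage 2: salt = 166,158,000 + 2,850,000×2.4 = 172,998,000; volume = 9,050,000 m³
S = 172,998,000 / 9,050,000 = 19.1158 g/kg

19.12 g/kg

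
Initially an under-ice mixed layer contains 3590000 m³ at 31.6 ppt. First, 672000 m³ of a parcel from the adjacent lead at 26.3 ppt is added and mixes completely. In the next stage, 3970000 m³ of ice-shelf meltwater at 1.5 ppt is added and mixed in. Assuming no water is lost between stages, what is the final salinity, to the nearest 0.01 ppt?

Mass of salt is conserved:
Initial salt = 3,590,000×31.6 = 113,444,000
After stage 1: salt = 113,444,000 + 672,000×26.3 = 131,117,600; volume = 4,262,000 m³; S = 30.764 ppt
After stage 2: salt = 131,117,600 + 3,970,000×1.5 = 137,072,600; volume = 8,232,000 m³
S = 137,072,600 / 8,232,000 = 16.6512 ppt

16.65 ppt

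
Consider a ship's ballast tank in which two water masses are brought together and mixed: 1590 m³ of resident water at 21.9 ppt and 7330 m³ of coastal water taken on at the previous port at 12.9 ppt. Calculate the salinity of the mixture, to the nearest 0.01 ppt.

Weighted by volume,
salt = 1,590×21.9 + 7,330×12.9 = 34,821 + 94,557 = 129,378
volume = 1,590 + 7,330 = 8,920 m³
S = 129,378 / 8,920 = 14.5043 ppt

14.50 ppt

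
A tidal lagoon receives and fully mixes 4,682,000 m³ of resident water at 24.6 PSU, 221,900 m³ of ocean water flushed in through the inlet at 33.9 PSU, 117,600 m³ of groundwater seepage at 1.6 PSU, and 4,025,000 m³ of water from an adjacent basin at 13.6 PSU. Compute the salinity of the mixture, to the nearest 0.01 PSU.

By conservation of dissolved salt,
salt = 4,682,000×24.6 + 221,900×33.9 + 117,600×1.6 + 4,025,000×13.6 = 115,177,200 + 7,522,410 + 188,160 + 54,740,000 = 177,627,770
volume = 4,682,000 + 221,900 + 117,600 + 4,025,000 = 9,046,500 m³
S = 177,627,770 / 9,046,500 = 19.635 PSU

19.63 PSU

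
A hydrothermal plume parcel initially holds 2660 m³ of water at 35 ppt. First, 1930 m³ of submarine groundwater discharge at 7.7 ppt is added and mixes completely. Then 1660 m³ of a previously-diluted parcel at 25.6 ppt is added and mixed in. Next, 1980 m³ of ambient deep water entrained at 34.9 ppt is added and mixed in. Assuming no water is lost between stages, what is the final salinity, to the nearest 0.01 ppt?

26.68 ppt

Mass of salt is conserved:
Initial salt = 2,660×35 = 93,100
After stage 1: salt = 93,100 + 1,930×7.7 = 107,961; volume = 4,590 m³; S = 23.521 ppt
After stage 2: salt = 107,961 + 1,660×25.6 = 150,457; volume = 6,250 m³; S = 24.073 ppt
After stage 3: salt = 150,457 + 1,980×34.9 = 219,559; volume = 8,230 m³
S = 219,559 / 8,230 = 26.6779 ppt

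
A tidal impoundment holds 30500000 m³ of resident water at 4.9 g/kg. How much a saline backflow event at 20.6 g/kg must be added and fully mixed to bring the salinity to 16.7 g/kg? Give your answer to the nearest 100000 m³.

92300000 m³

Salt balance: 30,500,000×4.9 + V×20.6 = (30,500,000+V)×16.7
149,450,000 + 20.6V = 509,350,000 + 16.7V
359,900,000 = 3.9V
V = 92,282,051.28 m³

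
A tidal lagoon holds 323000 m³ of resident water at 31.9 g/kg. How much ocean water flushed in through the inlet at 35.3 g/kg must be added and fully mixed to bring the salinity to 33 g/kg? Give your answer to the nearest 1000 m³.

154000 m³

Salt balance: 323,000×31.9 + V×35.3 = (323,000+V)×33
10,303,700 + 35.3V = 10,659,000 + 33V
355,300 = 2.3V
V = 154,478.26 m³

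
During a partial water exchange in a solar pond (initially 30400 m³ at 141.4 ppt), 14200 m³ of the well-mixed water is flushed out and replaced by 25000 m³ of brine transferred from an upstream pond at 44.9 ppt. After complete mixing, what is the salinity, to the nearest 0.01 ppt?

Remaining after removal: 16,200 m³ at 141.4 ppt (salt = 2,290,680)
After addition: salt = 2,290,680 + 25,000×44.9 = 3,413,180; volume = 41,200 m³
S = 3,413,180 / 41,200 = 82.8442 ppt

82.84 ppt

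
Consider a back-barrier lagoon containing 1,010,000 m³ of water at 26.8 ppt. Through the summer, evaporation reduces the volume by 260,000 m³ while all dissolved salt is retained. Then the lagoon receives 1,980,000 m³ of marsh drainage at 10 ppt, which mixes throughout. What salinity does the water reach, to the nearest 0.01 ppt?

17.17 ppt

After evaporation: salt = 1,010,000×26.8 = 27,068,000; volume = 1,010,000 − 260,000 = 750,000 m³
After mixing: salt = 27,068,000 + 1,980,000×10 = 46,868,000; volume = 750,000 + 1,980,000 = 2,730,000 m³
S = 46,868,000 / 2,730,000 = 17.1678 ppt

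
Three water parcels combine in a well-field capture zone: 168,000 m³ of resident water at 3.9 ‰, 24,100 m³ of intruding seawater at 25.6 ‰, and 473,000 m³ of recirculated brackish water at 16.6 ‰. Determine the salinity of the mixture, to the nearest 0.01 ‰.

13.72 ‰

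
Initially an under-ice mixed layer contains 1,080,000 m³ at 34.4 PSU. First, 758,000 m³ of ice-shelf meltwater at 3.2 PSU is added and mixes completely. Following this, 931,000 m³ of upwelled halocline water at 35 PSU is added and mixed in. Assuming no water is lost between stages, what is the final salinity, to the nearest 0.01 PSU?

Salt balance:
Initial salt = 1,080,000×34.4 = 37,152,000
After stage 1: salt = 37,152,000 + 758,000×3.2 = 39,577,600; volume = 1,838,000 m³; S = 21.533 PSU
After stage 2: salt = 39,577,600 + 931,000×35 = 72,162,600; volume = 2,769,000 m³
S = 72,162,600 / 2,769,000 = 26.0609 PSU

26.06 PSU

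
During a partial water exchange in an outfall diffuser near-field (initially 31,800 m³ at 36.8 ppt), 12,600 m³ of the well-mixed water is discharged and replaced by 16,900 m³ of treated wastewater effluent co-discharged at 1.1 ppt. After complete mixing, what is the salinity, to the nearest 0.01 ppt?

20.09 ppt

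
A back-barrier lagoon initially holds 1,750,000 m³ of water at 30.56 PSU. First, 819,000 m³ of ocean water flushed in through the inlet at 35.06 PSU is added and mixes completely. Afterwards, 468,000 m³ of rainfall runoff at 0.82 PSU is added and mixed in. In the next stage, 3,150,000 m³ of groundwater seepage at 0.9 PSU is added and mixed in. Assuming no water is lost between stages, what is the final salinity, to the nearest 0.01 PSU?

Conserving salt mass:
Initial salt = 1,750,000×30.56 = 53,480,000
After stage 1: salt = 53,480,000 + 819,000×35.06 = 82,194,140; volume = 2,569,000 m³; S = 31.995 PSU
After stage 2: salt = 82,194,140 + 468,000×0.82 = 82,577,900; volume = 3,037,000 m³; S = 27.191 PSU
After stage 3: salt = 82,577,900 + 3,150,000×0.9 = 85,412,900; volume = 6,187,000 m³
S = 85,412,900 / 6,187,000 = 13.8052 PSU

13.81 PSU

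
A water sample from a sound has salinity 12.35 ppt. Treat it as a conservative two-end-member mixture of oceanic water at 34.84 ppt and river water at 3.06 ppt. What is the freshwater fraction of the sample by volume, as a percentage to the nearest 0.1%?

70.8%

Let f be the freshwater fraction. Salt balance per unit volume:
f×3.06 + (1−f)×34.84 = 12.35
f = (34.84 − 12.35) / (34.84 − 3.06) = 22.49/31.78 = 0.7077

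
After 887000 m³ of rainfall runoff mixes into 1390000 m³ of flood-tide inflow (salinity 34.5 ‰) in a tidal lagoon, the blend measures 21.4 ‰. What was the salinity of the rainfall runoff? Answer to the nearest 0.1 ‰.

0.9 ‰

Salt balance: 1,390,000×34.5 + 887,000×S = 2,277,000×21.4
47,955,000 + 887,000·S = 48,727,800
S = (48,727,800 − 47,955,000) / 887,000 = 0.8713 ‰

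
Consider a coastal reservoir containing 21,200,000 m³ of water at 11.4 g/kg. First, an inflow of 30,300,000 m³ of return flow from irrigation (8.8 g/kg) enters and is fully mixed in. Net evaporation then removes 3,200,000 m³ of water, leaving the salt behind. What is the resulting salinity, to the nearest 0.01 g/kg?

After mixing: salt = 21,200,000×11.4 + 30,300,000×8.8 = 508,320,000; volume = 51,500,000 m³
After evaporation: salt unchanged = 508,320,000; volume = 51,500,000 − 3,200,000 = 48,300,000 m³
S = 508,320,000 / 48,300,000 = 10.5242 g/kg

10.52 g/kg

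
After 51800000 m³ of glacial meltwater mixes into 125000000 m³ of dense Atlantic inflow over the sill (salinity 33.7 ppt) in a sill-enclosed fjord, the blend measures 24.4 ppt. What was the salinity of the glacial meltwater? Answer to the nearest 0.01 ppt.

Salt balance: 125,000,000×33.7 + 51,800,000×S = 176,800,000×24.4
4,212,500,000 + 51,800,000·S = 4,313,920,000
S = (4,313,920,000 − 4,212,500,000) / 51,800,000 = 1.9579 ppt

1.96 ppt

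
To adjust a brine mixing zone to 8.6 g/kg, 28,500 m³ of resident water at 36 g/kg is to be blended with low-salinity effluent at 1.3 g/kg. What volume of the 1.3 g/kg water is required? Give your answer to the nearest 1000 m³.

Salt balance: 28,500×36 + V×1.3 = (28,500+V)×8.6
1,026,000 + 1.3V = 245,100 + 8.6V
780,900 = 7.3V
V = 106,972.6 m³

107000 m³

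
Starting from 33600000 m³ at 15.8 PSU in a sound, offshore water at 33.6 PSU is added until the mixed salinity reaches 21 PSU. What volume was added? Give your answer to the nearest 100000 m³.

13900000 m³

Salt balance: 33,600,000×15.8 + V×33.6 = (33,600,000+V)×21
530,880,000 + 33.6V = 705,600,000 + 21V
174,720,000 = 12.6V
V = 13,866,666.67 m³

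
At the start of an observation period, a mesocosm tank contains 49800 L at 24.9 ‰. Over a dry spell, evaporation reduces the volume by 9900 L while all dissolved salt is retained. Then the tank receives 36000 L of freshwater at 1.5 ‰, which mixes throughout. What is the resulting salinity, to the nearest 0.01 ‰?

After evaporation: salt = 49,800×24.9 = 1,240,020; volume = 49,800 − 9,900 = 39,900 L
After mixing: salt = 1,240,020 + 36,000×1.5 = 1,294,020; volume = 39,900 + 36,000 = 75,900 L
S = 1,294,020 / 75,900 = 17.049 ‰

17.05 ‰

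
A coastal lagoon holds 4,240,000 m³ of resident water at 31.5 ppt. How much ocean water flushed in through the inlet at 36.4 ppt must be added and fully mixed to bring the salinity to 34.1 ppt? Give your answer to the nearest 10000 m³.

4790000 m³

Salt balance: 4,240,000×31.5 + V×36.4 = (4,240,000+V)×34.1
133,560,000 + 36.4V = 144,584,000 + 34.1V
11,024,000 = 2.3V
V = 4,793,043.48 m³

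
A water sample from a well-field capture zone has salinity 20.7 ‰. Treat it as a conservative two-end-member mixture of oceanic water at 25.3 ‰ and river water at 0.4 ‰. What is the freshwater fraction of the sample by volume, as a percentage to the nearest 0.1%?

Let f be the freshwater fraction. Salt balance per unit volume:
f×0.4 + (1−f)×25.3 = 20.7
f = (25.3 − 20.7) / (25.3 − 0.4) = 4.6/24.9 = 0.1847

18.5%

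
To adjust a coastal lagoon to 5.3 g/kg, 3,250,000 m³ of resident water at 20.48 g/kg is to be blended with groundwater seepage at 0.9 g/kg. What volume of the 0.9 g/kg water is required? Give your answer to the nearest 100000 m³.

Salt balance: 3,250,000×20.48 + V×0.9 = (3,250,000+V)×5.3
66,560,000 + 0.9V = 17,225,000 + 5.3V
49,335,000 = 4.4V
V = 11,212,500 m³

11200000 m³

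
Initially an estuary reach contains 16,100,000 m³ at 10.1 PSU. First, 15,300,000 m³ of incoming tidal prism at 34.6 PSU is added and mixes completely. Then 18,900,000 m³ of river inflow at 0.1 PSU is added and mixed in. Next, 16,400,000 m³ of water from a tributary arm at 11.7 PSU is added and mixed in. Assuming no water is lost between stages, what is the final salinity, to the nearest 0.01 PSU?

13.28 PSU

Weighted by volume,
Initial salt = 16,100,000×10.1 = 162,610,000
After stage 1: salt = 162,610,000 + 15,300,000×34.6 = 691,990,000; volume = 31,400,000 m³; S = 22.038 PSU
After stage 2: salt = 691,990,000 + 18,900,000×0.1 = 693,880,000; volume = 50,300,000 m³; S = 13.795 PSU
After stage 3: salt = 693,880,000 + 16,400,000×11.7 = 885,760,000; volume = 66,700,000 m³
S = 885,760,000 / 66,700,000 = 13.2798 PSU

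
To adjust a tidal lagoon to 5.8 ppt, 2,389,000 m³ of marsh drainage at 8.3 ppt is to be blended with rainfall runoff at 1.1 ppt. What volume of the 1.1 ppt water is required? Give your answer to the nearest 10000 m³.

1270000 m³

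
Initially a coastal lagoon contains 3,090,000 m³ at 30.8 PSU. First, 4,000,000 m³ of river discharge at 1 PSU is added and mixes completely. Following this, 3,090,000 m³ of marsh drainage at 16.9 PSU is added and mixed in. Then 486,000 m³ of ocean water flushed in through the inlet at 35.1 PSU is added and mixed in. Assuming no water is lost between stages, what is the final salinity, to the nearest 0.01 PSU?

Salt balance:
Initial salt = 3,090,000×30.8 = 95,172,000
After stage 1: salt = 95,172,000 + 4,000,000×1 = 99,172,000; volume = 7,090,000 m³; S = 13.988 PSU
After stage 2: salt = 99,172,000 + 3,090,000×16.9 = 151,393,000; volume = 10,180,000 m³; S = 14.872 PSU
After stage 3: salt = 151,393,000 + 486,000×35.1 = 168,451,600; volume = 10,666,000 m³
S = 168,451,600 / 10,666,000 = 15.7933 PSU

15.79 PSU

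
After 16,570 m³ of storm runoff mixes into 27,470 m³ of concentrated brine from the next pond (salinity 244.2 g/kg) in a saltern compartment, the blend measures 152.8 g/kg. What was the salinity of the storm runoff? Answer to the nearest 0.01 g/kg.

Salt balance: 27,470×244.2 + 16,570×S = 44,040×152.8
6,708,174 + 16,570·S = 6,729,312
S = (6,729,312 − 6,708,174) / 16,570 = 1.2757 g/kg

1.28 g/kg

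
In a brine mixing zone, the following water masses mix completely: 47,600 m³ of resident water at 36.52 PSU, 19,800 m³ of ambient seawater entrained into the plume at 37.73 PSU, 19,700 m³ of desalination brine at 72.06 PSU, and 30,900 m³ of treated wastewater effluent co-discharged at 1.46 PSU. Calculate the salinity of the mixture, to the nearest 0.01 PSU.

33.48 PSU

Total salt / total volume:
salt = 47,600×36.52 + 19,800×37.73 + 19,700×72.06 + 30,900×1.46 = 1,738,352 + 747,054 + 1,419,582 + 45,114 = 3,950,102
volume = 47,600 + 19,800 + 19,700 + 30,900 = 118,000 m³
S = 3,950,102 / 118,000 = 33.4754 PSU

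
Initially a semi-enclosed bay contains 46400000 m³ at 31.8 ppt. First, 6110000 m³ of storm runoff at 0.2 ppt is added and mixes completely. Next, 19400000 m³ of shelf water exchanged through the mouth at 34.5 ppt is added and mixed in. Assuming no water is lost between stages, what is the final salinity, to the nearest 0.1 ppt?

29.8 ppt

Weighted by volume,
Initial salt = 46,400,000×31.8 = 1,475,520,000
After stage 1: salt = 1,475,520,000 + 6,110,000×0.2 = 1,476,742,000; volume = 52,510,000 m³; S = 28.123 ppt
After stage 2: salt = 1,476,742,000 + 19,400,000×34.5 = 2,146,042,000; volume = 71,910,000 m³
S = 2,146,042,000 / 71,910,000 = 29.8434 ppt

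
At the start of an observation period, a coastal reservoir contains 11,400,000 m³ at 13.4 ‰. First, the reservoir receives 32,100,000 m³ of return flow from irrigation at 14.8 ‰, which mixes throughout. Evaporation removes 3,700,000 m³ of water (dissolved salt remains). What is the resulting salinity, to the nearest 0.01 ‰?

After mixing: salt = 11,400,000×13.4 + 32,100,000×14.8 = 627,840,000; volume = 43,500,000 m³
After evaporation: salt unchanged = 627,840,000; volume = 43,500,000 − 3,700,000 = 39,800,000 m³
S = 627,840,000 / 39,800,000 = 15.7749 ‰

15.77 ‰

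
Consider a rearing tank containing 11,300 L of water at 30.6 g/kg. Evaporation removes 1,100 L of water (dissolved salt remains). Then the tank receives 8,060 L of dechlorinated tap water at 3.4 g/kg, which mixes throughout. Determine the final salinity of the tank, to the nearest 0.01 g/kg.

20.44 g/kg

After evaporation: salt = 11,300×30.6 = 345,780; volume = 11,300 − 1,100 = 10,200 L
After mixing: salt = 345,780 + 8,060×3.4 = 373,184; volume = 10,200 + 8,060 = 18,260 L
S = 373,184 / 18,260 = 20.4372 g/kg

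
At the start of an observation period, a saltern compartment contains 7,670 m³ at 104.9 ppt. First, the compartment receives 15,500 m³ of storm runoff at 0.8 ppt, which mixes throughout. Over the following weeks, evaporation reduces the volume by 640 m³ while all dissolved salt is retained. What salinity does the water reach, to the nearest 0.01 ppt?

36.26 ppt

After mixing: salt = 7,670×104.9 + 15,500×0.8 = 816,983; volume = 23,170 m³
After evaporation: salt unchanged = 816,983; volume = 23,170 − 640 = 22,530 m³
S = 816,983 / 22,530 = 36.262 ppt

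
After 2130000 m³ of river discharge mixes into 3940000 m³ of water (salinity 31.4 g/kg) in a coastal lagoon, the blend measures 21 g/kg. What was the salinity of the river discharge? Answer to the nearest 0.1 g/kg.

1.8 g/kg

Salt balance: 3,940,000×31.4 + 2,130,000×S = 6,070,000×21
123,716,000 + 2,130,000·S = 127,470,000
S = (127,470,000 − 123,716,000) / 2,130,000 = 1.7624 g/kg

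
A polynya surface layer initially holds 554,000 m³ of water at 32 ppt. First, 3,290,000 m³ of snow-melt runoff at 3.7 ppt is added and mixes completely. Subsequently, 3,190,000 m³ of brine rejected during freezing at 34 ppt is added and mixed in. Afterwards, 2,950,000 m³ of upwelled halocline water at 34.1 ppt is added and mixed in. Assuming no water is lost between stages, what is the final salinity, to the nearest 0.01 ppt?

23.93 ppt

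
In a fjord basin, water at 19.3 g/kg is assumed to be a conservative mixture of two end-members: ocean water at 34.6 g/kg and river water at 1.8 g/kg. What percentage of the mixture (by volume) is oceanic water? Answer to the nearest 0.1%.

Let g be the oceanic fraction. Salt balance per unit volume:
g×34.6 + (1−g)×1.8 = 19.3
g = (19.3 − 1.8) / (34.6 − 1.8) = 17.5/32.8 = 0.5335

53.4%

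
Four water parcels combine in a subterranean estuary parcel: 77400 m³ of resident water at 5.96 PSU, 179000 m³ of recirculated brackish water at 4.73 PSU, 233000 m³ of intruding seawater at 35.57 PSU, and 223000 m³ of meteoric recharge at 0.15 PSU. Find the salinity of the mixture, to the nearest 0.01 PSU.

13.52 PSU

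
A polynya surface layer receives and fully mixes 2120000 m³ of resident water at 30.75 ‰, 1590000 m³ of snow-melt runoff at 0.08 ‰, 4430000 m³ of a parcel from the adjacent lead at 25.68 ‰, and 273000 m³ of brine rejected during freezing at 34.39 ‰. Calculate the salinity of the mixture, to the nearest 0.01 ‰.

22.40 ‰

Total salt / total volume:
salt = 2,120,000×30.75 + 1,590,000×0.08 + 4,430,000×25.68 + 273,000×34.39 = 65,190,000 + 127,200 + 113,762,400 + 9,388,470 = 188,468,070
volume = 2,120,000 + 1,590,000 + 4,430,000 + 273,000 = 8,413,000 m³
S = 188,468,070 / 8,413,000 = 22.402 ‰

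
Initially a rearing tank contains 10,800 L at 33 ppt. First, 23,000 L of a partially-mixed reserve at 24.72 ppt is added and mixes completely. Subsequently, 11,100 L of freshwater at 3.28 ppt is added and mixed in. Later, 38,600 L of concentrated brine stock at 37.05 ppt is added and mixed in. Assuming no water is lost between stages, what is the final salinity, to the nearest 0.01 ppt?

28.64 ppt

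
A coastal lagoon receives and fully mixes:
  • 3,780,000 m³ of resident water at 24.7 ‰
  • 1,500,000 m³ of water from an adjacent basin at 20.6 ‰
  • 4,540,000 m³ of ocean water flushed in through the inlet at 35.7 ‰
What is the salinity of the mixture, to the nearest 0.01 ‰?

Mass of salt is conserved:
salt = 3,780,000×24.7 + 1,500,000×20.6 + 4,540,000×35.7 = 93,366,000 + 30,900,000 + 162,078,000 = 286,344,000
volume = 3,780,000 + 1,500,000 + 4,540,000 = 9,820,000 m³
S = 286,344,000 / 9,820,000 = 29.1593 ‰

29.16 ‰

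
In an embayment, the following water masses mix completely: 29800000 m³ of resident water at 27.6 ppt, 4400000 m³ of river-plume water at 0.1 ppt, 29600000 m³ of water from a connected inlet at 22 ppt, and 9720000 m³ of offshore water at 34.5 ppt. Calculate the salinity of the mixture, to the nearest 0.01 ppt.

Salt balance:
salt = 29,800,000×27.6 + 4,400,000×0.1 + 29,600,000×22 + 9,720,000×34.5 = 822,480,000 + 440,000 + 651,200,000 + 335,340,000 = 1,809,460,000
volume = 29,800,000 + 4,400,000 + 29,600,000 + 9,720,000 = 73,520,000 m³
S = 1,809,460,000 / 73,520,000 = 24.6118 ppt

24.61 ppt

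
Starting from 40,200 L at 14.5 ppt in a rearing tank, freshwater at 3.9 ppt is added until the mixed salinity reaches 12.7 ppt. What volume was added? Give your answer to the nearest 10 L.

Salt balance: 40,200×14.5 + V×3.9 = (40,200+V)×12.7
582,900 + 3.9V = 510,540 + 12.7V
72,360 = 8.8V
V = 8,222.73 L

8220 L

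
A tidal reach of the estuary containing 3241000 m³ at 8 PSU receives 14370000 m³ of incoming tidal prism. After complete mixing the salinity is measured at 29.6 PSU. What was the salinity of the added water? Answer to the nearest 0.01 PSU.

34.47 PSU

Salt balance: 3,241,000×8 + 14,370,000×S = 17,611,000×29.6
25,928,000 + 14,370,000·S = 521,285,600
S = (521,285,600 − 25,928,000) / 14,370,000 = 34.4716 PSU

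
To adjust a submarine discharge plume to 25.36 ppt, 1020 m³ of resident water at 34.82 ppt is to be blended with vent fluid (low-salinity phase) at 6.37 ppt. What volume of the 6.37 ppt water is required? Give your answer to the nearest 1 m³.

Salt balance: 1,020×34.82 + V×6.37 = (1,020+V)×25.36
35,516.4 + 6.37V = 25,867.2 + 25.36V
9,649.2 = 18.99V
V = 508.12 m³

508 m³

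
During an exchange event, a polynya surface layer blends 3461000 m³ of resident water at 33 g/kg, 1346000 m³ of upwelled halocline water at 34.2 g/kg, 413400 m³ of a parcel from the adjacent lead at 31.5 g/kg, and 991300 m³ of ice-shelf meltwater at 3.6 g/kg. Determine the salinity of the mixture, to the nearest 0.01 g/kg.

Salt balance:
salt = 3,461,000×33 + 1,346,000×34.2 + 413,400×31.5 + 991,300×3.6 = 114,213,000 + 46,033,200 + 13,022,100 + 3,568,680 = 176,836,980
volume = 3,461,000 + 1,346,000 + 413,400 + 991,300 = 6,211,700 m³
S = 176,836,980 / 6,211,700 = 28.4684 g/kg

28.47 g/kg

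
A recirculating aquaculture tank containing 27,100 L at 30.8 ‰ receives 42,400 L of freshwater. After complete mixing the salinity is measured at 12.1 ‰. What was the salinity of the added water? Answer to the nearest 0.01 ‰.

Salt balance: 27,100×30.8 + 42,400×S = 69,500×12.1
834,680 + 42,400·S = 840,950
S = (840,950 − 834,680) / 42,400 = 0.1479 ‰

0.15 ‰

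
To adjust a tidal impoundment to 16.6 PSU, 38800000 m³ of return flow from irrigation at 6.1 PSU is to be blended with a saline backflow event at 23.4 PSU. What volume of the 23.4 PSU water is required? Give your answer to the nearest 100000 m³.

59900000 m³

Salt balance: 38,800,000×6.1 + V×23.4 = (38,800,000+V)×16.6
236,680,000 + 23.4V = 644,080,000 + 16.6V
407,400,000 = 6.8V
V = 59,911,764.71 m³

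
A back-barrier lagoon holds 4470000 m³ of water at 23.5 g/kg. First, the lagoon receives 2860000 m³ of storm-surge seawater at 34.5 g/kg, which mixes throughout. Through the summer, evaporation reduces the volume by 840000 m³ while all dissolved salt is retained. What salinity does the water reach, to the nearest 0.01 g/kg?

31.39 g/kg

After mixing: salt = 4,470,000×23.5 + 2,860,000×34.5 = 203,715,000; volume = 7,330,000 m³
After evaporation: salt unchanged = 203,715,000; volume = 7,330,000 − 840,000 = 6,490,000 m³
S = 203,715,000 / 6,490,000 = 31.3891 g/kg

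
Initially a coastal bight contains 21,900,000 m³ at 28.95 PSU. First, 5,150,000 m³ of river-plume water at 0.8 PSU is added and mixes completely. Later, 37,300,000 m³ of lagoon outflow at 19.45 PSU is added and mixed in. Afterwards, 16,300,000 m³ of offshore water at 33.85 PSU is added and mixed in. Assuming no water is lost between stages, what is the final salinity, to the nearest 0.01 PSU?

23.75 PSU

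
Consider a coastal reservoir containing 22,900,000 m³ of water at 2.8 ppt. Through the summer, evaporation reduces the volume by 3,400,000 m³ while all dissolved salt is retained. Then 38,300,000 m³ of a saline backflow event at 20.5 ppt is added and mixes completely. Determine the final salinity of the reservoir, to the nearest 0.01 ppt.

14.69 ppt

After evaporation: salt = 22,900,000×2.8 = 64,120,000; volume = 22,900,000 − 3,400,000 = 19,500,000 m³
After mixing: salt = 64,120,000 + 38,300,000×20.5 = 849,270,000; volume = 19,500,000 + 38,300,000 = 57,800,000 m³
S = 849,270,000 / 57,800,000 = 14.6933 ppt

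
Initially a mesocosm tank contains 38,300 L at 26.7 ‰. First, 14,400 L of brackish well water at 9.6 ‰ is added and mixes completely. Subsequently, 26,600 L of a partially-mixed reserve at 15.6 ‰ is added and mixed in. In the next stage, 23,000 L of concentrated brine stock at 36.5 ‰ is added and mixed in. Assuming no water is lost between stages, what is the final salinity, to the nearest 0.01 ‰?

Mass of salt is conserved:
Initial salt = 38,300×26.7 = 1,022,610
After stage 1: salt = 1,022,610 + 14,400×9.6 = 1,160,850; volume = 52,700 L; S = 22.028 ‰
After stage 2: salt = 1,160,850 + 26,600×15.6 = 1,575,810; volume = 79,300 L; S = 19.872 ‰
After stage 3: salt = 1,575,810 + 23,000×36.5 = 2,415,310; volume = 102,300 L
S = 2,415,310 / 102,300 = 23.6101 ‰

23.61 ‰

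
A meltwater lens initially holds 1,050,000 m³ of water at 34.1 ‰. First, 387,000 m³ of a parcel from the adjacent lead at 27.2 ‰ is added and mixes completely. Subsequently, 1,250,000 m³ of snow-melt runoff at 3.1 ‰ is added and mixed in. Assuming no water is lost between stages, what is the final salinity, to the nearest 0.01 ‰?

18.68 ‰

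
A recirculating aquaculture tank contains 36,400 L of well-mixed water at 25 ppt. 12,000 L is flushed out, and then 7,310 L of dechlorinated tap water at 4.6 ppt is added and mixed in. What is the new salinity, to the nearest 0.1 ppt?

20.3 ppt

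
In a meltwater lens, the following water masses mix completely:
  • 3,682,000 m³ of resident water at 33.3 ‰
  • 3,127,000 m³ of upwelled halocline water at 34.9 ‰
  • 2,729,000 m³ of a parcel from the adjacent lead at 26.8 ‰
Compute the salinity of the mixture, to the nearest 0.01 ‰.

Mass of salt is conserved:
salt = 3,682,000×33.3 + 3,127,000×34.9 + 2,729,000×26.8 = 122,610,600 + 109,132,300 + 73,137,200 = 304,880,100
volume = 3,682,000 + 3,127,000 + 2,729,000 = 9,538,000 m³
S = 304,880,100 / 9,538,000 = 31.9648 ‰

31.96 ‰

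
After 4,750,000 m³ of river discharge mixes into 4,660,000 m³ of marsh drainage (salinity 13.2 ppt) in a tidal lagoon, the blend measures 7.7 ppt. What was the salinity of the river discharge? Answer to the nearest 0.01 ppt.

Salt balance: 4,660,000×13.2 + 4,750,000×S = 9,410,000×7.7
61,512,000 + 4,750,000·S = 72,457,000
S = (72,457,000 − 61,512,000) / 4,750,000 = 2.3042 ppt

2.30 ppt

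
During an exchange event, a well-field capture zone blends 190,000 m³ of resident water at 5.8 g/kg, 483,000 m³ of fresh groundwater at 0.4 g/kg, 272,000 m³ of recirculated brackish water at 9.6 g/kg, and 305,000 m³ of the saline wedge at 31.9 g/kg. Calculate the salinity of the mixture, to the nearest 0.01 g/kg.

Salt balance:
salt = 190,000×5.8 + 483,000×0.4 + 272,000×9.6 + 305,000×31.9 = 1,102,000 + 193,200 + 2,611,200 + 9,729,500 = 13,635,900
volume = 190,000 + 483,000 + 272,000 + 305,000 = 1,250,000 m³
S = 13,635,900 / 1,250,000 = 10.9087 g/kg

10.91 g/kg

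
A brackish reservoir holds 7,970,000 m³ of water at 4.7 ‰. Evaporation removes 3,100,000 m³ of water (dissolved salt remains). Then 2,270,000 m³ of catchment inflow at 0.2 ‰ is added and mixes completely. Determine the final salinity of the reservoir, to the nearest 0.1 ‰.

After evaporation: salt = 7,970,000×4.7 = 37,459,000; volume = 7,970,000 − 3,100,000 = 4,870,000 m³
After mixing: salt = 37,459,000 + 2,270,000×0.2 = 37,913,000; volume = 4,870,000 + 2,270,000 = 7,140,000 m³
S = 37,913,000 / 7,140,000 = 5.3099 ‰

5.3 ‰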